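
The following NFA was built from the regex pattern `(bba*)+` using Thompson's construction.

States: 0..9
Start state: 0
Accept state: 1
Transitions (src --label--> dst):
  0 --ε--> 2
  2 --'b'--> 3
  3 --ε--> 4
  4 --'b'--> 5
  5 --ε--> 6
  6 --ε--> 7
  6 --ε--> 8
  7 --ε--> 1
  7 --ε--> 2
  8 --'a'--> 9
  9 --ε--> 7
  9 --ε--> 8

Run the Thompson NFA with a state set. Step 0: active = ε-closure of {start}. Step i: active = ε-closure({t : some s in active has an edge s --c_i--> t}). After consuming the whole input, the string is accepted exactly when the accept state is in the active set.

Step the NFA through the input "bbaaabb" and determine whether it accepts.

Answer: ACCEPT

Derivation:
start: ε-closure({0}) = {0,2}
'b' @ 1: {3,4}
'b' @ 2: {1,2,5,6,7,8}  (accept∈set)
'a' @ 3: {1,2,7,8,9}  (accept∈set)
'a' @ 4: {1,2,7,8,9}  (accept∈set)
'a' @ 5: {1,2,7,8,9}  (accept∈set)
'b' @ 6: {3,4}
'b' @ 7: {1,2,5,6,7,8}  (accept∈set)
final: {1,2,5,6,7,8}; accept 1 in set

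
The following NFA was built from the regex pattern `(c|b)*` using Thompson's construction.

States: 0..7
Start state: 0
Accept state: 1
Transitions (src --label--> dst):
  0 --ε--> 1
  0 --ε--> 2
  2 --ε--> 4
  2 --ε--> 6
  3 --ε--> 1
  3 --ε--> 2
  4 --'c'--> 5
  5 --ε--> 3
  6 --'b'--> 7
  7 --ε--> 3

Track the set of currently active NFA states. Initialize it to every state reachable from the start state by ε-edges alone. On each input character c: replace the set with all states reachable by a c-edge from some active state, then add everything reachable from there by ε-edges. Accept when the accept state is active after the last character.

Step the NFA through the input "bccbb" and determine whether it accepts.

Answer: ACCEPT

Trace:
start: ε-closure({0}) = {0,1,2,4,6}
'b' @ 1: {1,2,3,4,6,7}  (accept∈set)
'c' @ 2: {1,2,3,4,5,6}  (accept∈set)
'c' @ 3: {1,2,3,4,5,6}  (accept∈set)
'b' @ 4: {1,2,3,4,6,7}  (accept∈set)
'b' @ 5: {1,2,3,4,6,7}  (accept∈set)
end set {1,2,3,4,6,7} — state 1 in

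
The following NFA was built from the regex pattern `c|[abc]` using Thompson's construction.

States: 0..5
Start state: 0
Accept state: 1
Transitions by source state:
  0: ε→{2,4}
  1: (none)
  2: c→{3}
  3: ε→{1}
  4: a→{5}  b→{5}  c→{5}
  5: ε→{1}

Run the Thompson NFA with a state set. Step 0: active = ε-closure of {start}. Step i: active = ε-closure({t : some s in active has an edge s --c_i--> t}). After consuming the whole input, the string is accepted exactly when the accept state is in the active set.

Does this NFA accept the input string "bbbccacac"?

initial (ε-close {0}): {0,2,4}
'b' @ 1: {1,5}  ✓accept
'b' @ 2: {}  — no active states
rest 'bccacac' ignored (set empty)
final: {}; accept 1 not in set

Answer: REJECT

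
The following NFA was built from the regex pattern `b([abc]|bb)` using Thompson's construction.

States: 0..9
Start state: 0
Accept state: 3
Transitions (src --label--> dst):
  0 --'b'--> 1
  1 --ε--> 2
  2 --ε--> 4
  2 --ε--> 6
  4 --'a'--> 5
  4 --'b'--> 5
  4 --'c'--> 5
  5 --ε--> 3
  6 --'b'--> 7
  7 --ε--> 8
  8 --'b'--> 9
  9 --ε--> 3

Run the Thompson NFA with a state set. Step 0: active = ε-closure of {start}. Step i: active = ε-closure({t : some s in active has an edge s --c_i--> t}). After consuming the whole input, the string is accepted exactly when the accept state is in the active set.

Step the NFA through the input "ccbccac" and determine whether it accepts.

Answer: REJECT

Trace:
initial (ε-close {0}): {0}
'c' @ 1: {}  — state set empty
rest 'cbccac' ignored (set empty)
end set {} — state 3 not in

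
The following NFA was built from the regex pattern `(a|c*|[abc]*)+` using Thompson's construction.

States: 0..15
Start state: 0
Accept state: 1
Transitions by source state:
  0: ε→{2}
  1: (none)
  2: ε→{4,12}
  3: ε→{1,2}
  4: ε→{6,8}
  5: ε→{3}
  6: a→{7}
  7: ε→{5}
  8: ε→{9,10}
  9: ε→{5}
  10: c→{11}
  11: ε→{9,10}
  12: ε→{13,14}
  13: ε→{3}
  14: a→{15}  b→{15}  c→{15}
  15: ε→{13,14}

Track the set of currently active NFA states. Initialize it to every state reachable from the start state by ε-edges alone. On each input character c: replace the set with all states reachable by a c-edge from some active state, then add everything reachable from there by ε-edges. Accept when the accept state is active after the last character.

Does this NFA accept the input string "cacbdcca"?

Answer: REJECT

Steps:
S₀ = ε-closure({0}) = {0,1,2,3,4,5,6,8,9,10,12,13,14}
'c' @ 1: {1,2,3,4,5,6,8,9,10,11,12,13,14,15}  (accept∈set)
'a' @ 2: {1,2,3,4,5,6,7,8,9,10,12,13,14,15}  (accept∈set)
'c' @ 3: {1,2,3,4,5,6,8,9,10,11,12,13,14,15}  (accept∈set)
'b' @ 4: {1,2,3,4,5,6,8,9,10,12,13,14,15}  (accept∈set)
'd' @ 5: {}  — dead — no transitions
rest 'cca' ignored (set empty)
end set {} — state 1 not in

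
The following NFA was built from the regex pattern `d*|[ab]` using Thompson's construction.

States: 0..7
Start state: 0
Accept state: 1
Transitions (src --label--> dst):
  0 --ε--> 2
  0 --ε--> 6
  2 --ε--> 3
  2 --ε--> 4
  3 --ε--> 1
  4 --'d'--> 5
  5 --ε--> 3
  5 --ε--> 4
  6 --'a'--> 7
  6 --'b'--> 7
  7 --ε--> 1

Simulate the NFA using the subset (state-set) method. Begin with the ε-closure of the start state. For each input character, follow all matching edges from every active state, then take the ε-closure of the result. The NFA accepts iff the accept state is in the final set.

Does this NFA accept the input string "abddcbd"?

Answer: REJECT

Derivation:
S₀ = ε-closure({0}) = {0,1,2,3,4,6}
'a' @ 1: {1,7}  (accept∈set)
'b' @ 2: {}  — dead — no transitions
rest 'ddcbd' ignored (set empty)
final: {}; accept 1 not in set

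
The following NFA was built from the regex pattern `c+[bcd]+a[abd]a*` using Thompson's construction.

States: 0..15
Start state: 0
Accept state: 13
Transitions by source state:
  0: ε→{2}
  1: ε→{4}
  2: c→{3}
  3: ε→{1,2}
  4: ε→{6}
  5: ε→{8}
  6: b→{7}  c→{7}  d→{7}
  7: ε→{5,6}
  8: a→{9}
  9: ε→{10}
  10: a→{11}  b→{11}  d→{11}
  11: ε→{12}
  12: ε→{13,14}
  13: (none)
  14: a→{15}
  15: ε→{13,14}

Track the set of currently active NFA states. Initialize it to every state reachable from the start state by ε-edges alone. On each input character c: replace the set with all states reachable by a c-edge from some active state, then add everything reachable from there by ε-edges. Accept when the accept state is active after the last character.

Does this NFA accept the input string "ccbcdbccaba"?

start: ε-closure({0}) = {0,2}
'c' @ 1: {1,2,3,4,6}
'c' @ 2: {1,2,3,4,5,6,7,8}
'b' @ 3: {5,6,7,8}
'c' @ 4: {5,6,7,8}
'd' @ 5: {5,6,7,8}
'b' @ 6: {5,6,7,8}
'c' @ 7: {5,6,7,8}
'c' @ 8: {5,6,7,8}
'a' @ 9: {9,10}
'b' @ 10: {11,12,13,14}  (accept∈set)
'a' @ 11: {13,14,15}  (accept∈set)
end set {13,14,15} — state 13 in

Answer: ACCEPT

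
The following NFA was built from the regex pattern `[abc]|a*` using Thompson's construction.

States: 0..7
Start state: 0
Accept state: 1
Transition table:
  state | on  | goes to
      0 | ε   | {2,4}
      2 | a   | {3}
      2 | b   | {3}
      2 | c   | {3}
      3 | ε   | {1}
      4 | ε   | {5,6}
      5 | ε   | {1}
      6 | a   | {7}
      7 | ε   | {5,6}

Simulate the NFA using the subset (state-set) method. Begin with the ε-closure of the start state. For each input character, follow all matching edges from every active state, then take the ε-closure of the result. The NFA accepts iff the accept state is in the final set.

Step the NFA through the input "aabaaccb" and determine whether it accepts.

Answer: REJECT

Trace:
initial (ε-close {0}): {0,1,2,4,5,6}
'a' @ 1: {1,3,5,6,7}  [accepting]
'a' @ 2: {1,5,6,7}  [accepting]
'b' @ 3: {}  — no active states
rest 'aaccb' ignored (set empty)
end set {} — state 1 not in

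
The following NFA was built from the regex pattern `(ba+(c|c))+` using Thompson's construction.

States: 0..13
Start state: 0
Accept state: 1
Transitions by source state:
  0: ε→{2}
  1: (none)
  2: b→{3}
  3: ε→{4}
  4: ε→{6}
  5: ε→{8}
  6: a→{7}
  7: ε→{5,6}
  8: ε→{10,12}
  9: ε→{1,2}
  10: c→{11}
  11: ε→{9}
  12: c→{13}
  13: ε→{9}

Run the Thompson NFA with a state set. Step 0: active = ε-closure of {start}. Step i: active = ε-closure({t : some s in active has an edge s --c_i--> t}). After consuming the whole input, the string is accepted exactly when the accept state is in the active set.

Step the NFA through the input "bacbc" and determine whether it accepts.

Answer: REJECT

Derivation:
S₀ = ε-closure({0}) = {0,2}
'b' @ 1: {3,4,6}
'a' @ 2: {5,6,7,8,10,12}
'c' @ 3: {1,2,9,11,13}  (accept∈set)
'b' @ 4: {3,4,6}
'c' @ 5: {}  — dead — no transitions
end set {} — state 1 not in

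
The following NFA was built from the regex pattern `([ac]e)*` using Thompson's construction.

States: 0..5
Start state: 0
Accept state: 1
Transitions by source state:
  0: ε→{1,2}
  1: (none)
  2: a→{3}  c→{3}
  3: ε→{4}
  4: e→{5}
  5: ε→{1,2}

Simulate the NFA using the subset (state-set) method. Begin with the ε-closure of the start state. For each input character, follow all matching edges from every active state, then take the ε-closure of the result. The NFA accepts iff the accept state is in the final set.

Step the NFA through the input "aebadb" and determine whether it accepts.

S₀ = ε-closure({0}) = {0,1,2}
'a' @ 1: {3,4}
'e' @ 2: {1,2,5}  ✓accept
'b' @ 3: {}  — dead — no transitions
rest 'adb' ignored (set empty)
end set {} — state 1 not in

Answer: REJECT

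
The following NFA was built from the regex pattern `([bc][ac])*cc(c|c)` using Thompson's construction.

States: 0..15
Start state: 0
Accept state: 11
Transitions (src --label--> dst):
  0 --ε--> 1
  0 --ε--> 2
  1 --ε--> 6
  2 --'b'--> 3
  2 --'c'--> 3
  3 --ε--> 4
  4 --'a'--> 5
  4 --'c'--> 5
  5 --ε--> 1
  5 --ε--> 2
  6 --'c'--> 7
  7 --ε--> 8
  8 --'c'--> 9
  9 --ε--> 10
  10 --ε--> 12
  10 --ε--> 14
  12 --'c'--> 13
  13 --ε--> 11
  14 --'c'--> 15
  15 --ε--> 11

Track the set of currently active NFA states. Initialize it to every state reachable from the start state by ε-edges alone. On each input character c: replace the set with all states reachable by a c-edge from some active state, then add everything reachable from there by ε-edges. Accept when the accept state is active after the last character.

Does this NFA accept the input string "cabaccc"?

Answer: ACCEPT

Trace:
S₀ = ε-closure({0}) = {0,1,2,6}
'c' @ 1: {3,4,7,8}
'a' @ 2: {1,2,5,6}
'b' @ 3: {3,4}
'a' @ 4: {1,2,5,6}
'c' @ 5: {3,4,7,8}
'c' @ 6: {1,2,5,6,9,10,12,14}
'c' @ 7: {3,4,7,8,11,13,15}  (accept∈set)
end set {3,4,7,8,11,13,15} — state 11 in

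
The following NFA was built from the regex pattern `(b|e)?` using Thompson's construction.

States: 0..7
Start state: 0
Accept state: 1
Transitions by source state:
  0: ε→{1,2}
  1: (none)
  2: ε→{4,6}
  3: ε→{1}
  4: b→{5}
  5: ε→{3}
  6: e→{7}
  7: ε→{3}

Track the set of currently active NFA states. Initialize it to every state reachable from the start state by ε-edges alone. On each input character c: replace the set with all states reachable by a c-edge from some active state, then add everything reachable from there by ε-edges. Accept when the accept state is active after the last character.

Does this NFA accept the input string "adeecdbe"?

S₀ = ε-closure({0}) = {0,1,2,4,6}
'a' @ 1: {}  — state set empty
rest 'deecdbe' ignored (set empty)
final: {}; accept 1 not in set

Answer: REJECT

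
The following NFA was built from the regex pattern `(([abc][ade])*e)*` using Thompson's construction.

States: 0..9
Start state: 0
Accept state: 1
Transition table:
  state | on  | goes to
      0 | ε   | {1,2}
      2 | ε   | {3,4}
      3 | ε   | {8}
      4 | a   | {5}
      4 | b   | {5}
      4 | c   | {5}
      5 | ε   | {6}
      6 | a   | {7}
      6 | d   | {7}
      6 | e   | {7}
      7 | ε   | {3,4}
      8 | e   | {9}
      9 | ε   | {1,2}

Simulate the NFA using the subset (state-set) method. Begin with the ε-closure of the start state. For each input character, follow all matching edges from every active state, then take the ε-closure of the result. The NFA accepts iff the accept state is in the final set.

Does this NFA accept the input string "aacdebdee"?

start: ε-closure({0}) = {0,1,2,3,4,8}
'a' @ 1: {5,6}
'a' @ 2: {3,4,7,8}
'c' @ 3: {5,6}
'd' @ 4: {3,4,7,8}
'e' @ 5: {1,2,3,4,8,9}  [accepting]
'b' @ 6: {5,6}
'd' @ 7: {3,4,7,8}
'e' @ 8: {1,2,3,4,8,9}  [accepting]
'e' @ 9: {1,2,3,4,8,9}  [accepting]
end set {1,2,3,4,8,9} — state 1 in

Answer: ACCEPT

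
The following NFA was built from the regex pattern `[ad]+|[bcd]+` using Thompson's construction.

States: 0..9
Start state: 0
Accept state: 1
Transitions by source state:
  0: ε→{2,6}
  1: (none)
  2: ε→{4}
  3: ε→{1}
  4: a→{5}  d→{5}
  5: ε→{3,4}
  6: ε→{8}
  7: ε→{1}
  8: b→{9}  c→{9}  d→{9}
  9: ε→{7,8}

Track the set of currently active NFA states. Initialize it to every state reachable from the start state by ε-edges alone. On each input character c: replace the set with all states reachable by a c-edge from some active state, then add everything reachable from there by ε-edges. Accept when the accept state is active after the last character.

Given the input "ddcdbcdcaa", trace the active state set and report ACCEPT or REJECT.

initial (ε-close {0}): {0,2,4,6,8}
'd' @ 1: {1,3,4,5,7,8,9}  (accept∈set)
'd' @ 2: {1,3,4,5,7,8,9}  (accept∈set)
'c' @ 3: {1,7,8,9}  (accept∈set)
'd' @ 4: {1,7,8,9}  (accept∈set)
'b' @ 5: {1,7,8,9}  (accept∈set)
'c' @ 6: {1,7,8,9}  (accept∈set)
'd' @ 7: {1,7,8,9}  (accept∈set)
'c' @ 8: {1,7,8,9}  (accept∈set)
'a' @ 9: {}  — state set empty
rest 'a' ignored (set empty)
final: {}; accept 1 not in set

Answer: REJECT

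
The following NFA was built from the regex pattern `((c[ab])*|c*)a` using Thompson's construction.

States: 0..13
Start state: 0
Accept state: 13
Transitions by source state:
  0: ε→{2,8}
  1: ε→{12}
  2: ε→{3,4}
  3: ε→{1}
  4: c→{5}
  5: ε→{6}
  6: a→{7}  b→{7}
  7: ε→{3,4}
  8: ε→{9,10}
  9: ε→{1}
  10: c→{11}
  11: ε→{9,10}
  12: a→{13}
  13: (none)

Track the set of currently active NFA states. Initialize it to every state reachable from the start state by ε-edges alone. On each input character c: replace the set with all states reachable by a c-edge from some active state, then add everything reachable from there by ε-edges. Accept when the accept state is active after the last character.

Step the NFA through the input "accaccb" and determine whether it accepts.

Answer: REJECT

Derivation:
S₀ = ε-closure({0}) = {0,1,2,3,4,8,9,10,12}
'a' @ 1: {13}  [accepting]
'c' @ 2: {}  — state set empty
rest 'caccb' ignored (set empty)
final: {}; accept 13 not in set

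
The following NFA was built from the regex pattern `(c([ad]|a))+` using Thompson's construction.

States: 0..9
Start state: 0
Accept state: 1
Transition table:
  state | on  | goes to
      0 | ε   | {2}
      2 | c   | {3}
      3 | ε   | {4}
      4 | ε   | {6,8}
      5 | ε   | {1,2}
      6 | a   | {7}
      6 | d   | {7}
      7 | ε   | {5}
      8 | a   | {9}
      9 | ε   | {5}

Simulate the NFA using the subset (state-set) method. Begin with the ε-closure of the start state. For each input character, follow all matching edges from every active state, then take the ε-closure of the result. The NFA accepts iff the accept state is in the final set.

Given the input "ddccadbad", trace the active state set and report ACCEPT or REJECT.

Answer: REJECT

Derivation:
S₀ = ε-closure({0}) = {0,2}
'd' @ 1: {}  — state set empty
rest 'dccadbad' ignored (set empty)
end set {} — state 1 not in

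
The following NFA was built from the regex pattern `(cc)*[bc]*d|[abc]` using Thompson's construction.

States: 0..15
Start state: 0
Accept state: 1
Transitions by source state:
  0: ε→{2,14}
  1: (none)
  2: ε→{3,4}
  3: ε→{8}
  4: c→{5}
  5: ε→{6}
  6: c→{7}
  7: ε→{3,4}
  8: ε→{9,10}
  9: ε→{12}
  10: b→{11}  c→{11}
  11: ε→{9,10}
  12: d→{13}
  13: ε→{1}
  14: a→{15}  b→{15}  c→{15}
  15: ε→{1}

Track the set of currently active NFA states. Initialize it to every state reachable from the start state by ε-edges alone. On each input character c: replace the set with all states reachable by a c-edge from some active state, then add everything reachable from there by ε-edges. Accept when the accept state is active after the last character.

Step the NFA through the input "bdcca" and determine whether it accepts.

initial (ε-close {0}): {0,2,3,4,8,9,10,12,14}
'b' @ 1: {1,9,10,11,12,15}  (accept∈set)
'd' @ 2: {1,13}  (accept∈set)
'c' @ 3: {}  — dead — no transitions
rest 'ca' ignored (set empty)
end set {} — state 1 not in

Answer: REJECT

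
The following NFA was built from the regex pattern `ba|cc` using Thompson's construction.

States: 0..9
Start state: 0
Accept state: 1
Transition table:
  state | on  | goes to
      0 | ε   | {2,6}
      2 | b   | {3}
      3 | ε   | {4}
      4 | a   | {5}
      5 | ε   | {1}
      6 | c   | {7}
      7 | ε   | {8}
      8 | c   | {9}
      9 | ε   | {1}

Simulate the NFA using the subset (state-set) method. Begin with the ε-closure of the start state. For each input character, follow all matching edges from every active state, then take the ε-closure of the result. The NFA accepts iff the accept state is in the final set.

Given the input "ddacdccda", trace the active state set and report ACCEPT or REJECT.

S₀ = ε-closure({0}) = {0,2,6}
'd' @ 1: {}  — state set empty
rest 'dacdccda' ignored (set empty)
end set {} — state 1 not in

Answer: REJECT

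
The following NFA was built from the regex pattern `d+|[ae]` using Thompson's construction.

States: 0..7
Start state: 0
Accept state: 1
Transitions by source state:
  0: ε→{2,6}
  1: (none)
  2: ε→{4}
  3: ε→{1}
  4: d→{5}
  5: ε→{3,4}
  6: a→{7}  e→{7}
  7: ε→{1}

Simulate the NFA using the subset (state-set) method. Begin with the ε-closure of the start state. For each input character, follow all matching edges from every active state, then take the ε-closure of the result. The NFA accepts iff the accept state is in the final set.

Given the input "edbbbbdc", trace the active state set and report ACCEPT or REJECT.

S₀ = ε-closure({0}) = {0,2,4,6}
'e' @ 1: {1,7}  ✓accept
'd' @ 2: {}  — dead — no transitions
rest 'bbbbdc' ignored (set empty)
end set {} — state 1 not in

Answer: REJECT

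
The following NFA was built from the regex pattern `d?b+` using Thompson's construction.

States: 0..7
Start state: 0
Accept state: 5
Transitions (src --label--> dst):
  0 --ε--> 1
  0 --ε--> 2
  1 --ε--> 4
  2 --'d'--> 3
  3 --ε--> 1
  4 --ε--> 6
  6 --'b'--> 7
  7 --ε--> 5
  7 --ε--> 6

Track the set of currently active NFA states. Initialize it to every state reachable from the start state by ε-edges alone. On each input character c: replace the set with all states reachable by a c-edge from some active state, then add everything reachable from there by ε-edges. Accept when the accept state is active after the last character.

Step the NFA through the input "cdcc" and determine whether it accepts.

Answer: REJECT

Derivation:
start: ε-closure({0}) = {0,1,2,4,6}
'c' @ 1: {}  — state set empty
rest 'dcc' ignored (set empty)
final: {}; accept 5 not in set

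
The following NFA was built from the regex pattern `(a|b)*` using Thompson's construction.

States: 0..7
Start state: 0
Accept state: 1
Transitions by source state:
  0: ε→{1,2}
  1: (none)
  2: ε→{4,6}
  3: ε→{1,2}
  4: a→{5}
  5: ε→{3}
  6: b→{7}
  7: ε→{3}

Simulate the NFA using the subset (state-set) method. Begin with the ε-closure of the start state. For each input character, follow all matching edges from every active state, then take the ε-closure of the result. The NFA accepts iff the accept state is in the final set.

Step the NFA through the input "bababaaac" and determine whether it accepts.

initial (ε-close {0}): {0,1,2,4,6}
'b' @ 1: {1,2,3,4,6,7}  ✓accept
'a' @ 2: {1,2,3,4,5,6}  ✓accept
'b' @ 3: {1,2,3,4,6,7}  ✓accept
'a' @ 4: {1,2,3,4,5,6}  ✓accept
'b' @ 5: {1,2,3,4,6,7}  ✓accept
'a' @ 6: {1,2,3,4,5,6}  ✓accept
'a' @ 7: {1,2,3,4,5,6}  ✓accept
'a' @ 8: {1,2,3,4,5,6}  ✓accept
'c' @ 9: {}  — state set empty
final: {}; accept 1 not in set

Answer: REJECT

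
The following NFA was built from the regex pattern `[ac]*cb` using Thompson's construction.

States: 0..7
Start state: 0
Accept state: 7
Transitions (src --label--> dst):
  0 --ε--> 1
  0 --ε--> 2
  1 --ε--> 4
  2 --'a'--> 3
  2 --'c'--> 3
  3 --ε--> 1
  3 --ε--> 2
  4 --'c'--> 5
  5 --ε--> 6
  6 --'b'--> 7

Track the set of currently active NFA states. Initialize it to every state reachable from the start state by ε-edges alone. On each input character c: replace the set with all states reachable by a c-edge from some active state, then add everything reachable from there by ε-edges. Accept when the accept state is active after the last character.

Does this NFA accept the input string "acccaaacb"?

Answer: ACCEPT

Trace:
initial (ε-close {0}): {0,1,2,4}
'a' @ 1: {1,2,3,4}
'c' @ 2: {1,2,3,4,5,6}
'c' @ 3: {1,2,3,4,5,6}
'c' @ 4: {1,2,3,4,5,6}
'a' @ 5: {1,2,3,4}
'a' @ 6: {1,2,3,4}
'a' @ 7: {1,2,3,4}
'c' @ 8: {1,2,3,4,5,6}
'b' @ 9: {7}  [accepting]
after full input: {7}  (accept=7 in)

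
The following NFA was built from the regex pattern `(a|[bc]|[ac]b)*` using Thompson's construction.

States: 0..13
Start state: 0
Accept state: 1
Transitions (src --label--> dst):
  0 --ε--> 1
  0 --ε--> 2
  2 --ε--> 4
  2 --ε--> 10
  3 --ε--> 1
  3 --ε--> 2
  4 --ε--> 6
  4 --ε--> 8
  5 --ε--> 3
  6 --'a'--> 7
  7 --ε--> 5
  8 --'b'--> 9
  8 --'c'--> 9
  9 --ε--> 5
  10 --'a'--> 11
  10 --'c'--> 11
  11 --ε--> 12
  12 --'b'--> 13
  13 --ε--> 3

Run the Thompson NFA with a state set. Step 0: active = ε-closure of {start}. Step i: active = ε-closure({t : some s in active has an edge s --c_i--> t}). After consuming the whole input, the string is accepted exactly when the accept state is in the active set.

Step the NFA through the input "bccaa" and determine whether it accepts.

S₀ = ε-closure({0}) = {0,1,2,4,6,8,10}
'b' @ 1: {1,2,3,4,5,6,8,9,10}  [accepting]
'c' @ 2: {1,2,3,4,5,6,8,9,10,11,12}  [accepting]
'c' @ 3: {1,2,3,4,5,6,8,9,10,11,12}  [accepting]
'a' @ 4: {1,2,3,4,5,6,7,8,10,11,12}  [accepting]
'a' @ 5: {1,2,3,4,5,6,7,8,10,11,12}  [accepting]
end set {1,2,3,4,5,6,7,8,10,11,12} — state 1 in

Answer: ACCEPT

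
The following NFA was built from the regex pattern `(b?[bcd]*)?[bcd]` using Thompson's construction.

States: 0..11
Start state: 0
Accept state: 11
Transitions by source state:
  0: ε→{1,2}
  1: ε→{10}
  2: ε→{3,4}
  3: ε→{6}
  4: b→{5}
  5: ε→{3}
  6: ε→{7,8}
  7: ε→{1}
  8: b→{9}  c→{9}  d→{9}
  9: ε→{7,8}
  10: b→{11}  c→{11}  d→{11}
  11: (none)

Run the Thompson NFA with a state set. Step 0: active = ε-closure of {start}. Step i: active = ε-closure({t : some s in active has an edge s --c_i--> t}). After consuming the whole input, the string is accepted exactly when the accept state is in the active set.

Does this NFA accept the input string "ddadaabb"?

S₀ = ε-closure({0}) = {0,1,2,3,4,6,7,8,10}
'd' @ 1: {1,7,8,9,10,11}  [accepting]
'd' @ 2: {1,7,8,9,10,11}  [accepting]
'a' @ 3: {}  — dead — no transitions
rest 'daabb' ignored (set empty)
end set {} — state 11 not in

Answer: REJECT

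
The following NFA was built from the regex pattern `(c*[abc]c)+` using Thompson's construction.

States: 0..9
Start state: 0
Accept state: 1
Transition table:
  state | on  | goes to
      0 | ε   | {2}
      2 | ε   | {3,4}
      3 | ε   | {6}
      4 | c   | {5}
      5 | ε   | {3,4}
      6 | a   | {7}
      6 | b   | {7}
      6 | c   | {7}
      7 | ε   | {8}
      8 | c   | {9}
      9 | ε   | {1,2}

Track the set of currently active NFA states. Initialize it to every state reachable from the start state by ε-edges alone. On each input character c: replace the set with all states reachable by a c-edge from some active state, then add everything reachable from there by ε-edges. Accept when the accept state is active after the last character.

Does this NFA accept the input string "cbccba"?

Answer: REJECT

Trace:
initial (ε-close {0}): {0,2,3,4,6}
'c' @ 1: {3,4,5,6,7,8}
'b' @ 2: {7,8}
'c' @ 3: {1,2,3,4,6,9}  [accepting]
'c' @ 4: {3,4,5,6,7,8}
'b' @ 5: {7,8}
'a' @ 6: {}  — dead — no transitions
after full input: {}  (accept=1 not in)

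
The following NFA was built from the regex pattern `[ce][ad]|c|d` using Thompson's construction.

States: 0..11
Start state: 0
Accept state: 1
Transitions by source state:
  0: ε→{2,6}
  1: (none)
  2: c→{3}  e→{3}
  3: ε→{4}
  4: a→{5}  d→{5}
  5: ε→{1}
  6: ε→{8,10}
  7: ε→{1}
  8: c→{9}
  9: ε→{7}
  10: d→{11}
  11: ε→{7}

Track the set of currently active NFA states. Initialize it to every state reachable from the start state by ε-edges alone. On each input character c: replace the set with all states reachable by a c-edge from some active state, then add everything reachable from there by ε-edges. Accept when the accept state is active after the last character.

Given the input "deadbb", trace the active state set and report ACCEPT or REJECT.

Answer: REJECT

Trace:
initial (ε-close {0}): {0,2,6,8,10}
'd' @ 1: {1,7,11}  ✓accept
'e' @ 2: {}  — no active states
rest 'adbb' ignored (set empty)
final: {}; accept 1 not in set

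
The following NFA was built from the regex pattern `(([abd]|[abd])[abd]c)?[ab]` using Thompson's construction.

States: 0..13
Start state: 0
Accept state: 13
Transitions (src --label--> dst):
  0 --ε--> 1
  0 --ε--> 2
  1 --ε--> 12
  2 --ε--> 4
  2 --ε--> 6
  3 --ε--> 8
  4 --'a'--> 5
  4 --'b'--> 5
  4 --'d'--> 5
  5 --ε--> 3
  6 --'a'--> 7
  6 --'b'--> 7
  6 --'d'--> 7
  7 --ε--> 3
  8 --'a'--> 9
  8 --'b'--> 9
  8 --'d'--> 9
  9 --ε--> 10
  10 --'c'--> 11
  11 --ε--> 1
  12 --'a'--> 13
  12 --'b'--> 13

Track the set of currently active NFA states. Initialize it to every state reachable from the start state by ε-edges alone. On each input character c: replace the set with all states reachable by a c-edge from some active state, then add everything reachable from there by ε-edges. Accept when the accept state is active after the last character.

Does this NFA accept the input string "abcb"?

Answer: ACCEPT

Derivation:
start: ε-closure({0}) = {0,1,2,4,6,12}
'a' @ 1: {3,5,7,8,13}  [accepting]
'b' @ 2: {9,10}
'c' @ 3: {1,11,12}
'b' @ 4: {13}  [accepting]
final: {13}; accept 13 in set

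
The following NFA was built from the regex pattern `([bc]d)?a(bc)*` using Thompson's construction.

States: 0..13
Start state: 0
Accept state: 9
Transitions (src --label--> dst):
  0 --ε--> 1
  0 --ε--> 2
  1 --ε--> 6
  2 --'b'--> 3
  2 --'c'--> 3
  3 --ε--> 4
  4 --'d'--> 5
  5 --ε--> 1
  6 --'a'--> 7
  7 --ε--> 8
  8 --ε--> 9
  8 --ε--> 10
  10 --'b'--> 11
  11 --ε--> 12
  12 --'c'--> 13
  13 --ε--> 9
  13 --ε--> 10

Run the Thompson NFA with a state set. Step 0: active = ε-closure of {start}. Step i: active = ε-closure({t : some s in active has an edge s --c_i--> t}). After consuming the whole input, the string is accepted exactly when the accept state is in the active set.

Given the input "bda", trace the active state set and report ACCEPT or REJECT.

Answer: ACCEPT

Steps:
start: ε-closure({0}) = {0,1,2,6}
'b' @ 1: {3,4}
'd' @ 2: {1,5,6}
'a' @ 3: {7,8,9,10}  (accept∈set)
after full input: {7,8,9,10}  (accept=9 in)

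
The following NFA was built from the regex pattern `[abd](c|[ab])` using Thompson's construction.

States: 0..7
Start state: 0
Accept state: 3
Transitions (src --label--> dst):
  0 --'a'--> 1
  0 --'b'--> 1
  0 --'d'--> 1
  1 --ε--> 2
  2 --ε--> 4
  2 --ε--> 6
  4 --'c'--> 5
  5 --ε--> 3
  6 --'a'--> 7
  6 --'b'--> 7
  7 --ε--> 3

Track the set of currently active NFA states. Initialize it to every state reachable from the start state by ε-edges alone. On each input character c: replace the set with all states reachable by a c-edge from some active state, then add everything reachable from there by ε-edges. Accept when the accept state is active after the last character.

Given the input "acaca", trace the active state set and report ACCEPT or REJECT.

Answer: REJECT

Derivation:
S₀ = ε-closure({0}) = {0}
'a' @ 1: {1,2,4,6}
'c' @ 2: {3,5}  ✓accept
'a' @ 3: {}  — state set empty
rest 'ca' ignored (set empty)
after full input: {}  (accept=3 not in)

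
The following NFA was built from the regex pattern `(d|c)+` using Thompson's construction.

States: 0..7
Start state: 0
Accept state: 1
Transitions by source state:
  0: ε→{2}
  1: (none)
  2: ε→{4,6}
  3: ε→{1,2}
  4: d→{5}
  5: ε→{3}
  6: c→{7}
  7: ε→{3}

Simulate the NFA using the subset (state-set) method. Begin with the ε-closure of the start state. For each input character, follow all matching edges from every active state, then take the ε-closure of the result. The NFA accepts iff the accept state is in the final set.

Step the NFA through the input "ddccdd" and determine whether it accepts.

S₀ = ε-closure({0}) = {0,2,4,6}
'd' @ 1: {1,2,3,4,5,6}  [accepting]
'd' @ 2: {1,2,3,4,5,6}  [accepting]
'c' @ 3: {1,2,3,4,6,7}  [accepting]
'c' @ 4: {1,2,3,4,6,7}  [accepting]
'd' @ 5: {1,2,3,4,5,6}  [accepting]
'd' @ 6: {1,2,3,4,5,6}  [accepting]
final: {1,2,3,4,5,6}; accept 1 in set

Answer: ACCEPT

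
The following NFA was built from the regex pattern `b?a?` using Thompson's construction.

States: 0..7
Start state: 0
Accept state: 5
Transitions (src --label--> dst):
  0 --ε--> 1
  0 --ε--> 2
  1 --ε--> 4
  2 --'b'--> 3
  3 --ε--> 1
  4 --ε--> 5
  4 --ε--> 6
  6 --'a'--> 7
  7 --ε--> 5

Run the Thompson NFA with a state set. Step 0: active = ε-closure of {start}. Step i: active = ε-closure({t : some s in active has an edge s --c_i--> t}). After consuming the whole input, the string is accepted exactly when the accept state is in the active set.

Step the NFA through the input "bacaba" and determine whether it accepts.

Answer: REJECT

Derivation:
S₀ = ε-closure({0}) = {0,1,2,4,5,6}
'b' @ 1: {1,3,4,5,6}  [accepting]
'a' @ 2: {5,7}  [accepting]
'c' @ 3: {}  — state set empty
rest 'aba' ignored (set empty)
end set {} — state 5 not in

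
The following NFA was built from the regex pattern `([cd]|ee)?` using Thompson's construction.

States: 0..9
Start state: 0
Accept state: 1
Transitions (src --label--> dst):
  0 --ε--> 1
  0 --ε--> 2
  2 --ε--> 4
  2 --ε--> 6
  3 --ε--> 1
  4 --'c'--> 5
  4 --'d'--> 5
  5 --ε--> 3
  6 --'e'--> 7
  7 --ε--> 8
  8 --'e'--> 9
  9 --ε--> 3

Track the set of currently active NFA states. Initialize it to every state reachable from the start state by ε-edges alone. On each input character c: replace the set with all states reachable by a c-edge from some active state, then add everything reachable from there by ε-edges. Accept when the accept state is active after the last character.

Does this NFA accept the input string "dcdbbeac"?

Answer: REJECT

Derivation:
initial (ε-close {0}): {0,1,2,4,6}
'd' @ 1: {1,3,5}  ✓accept
'c' @ 2: {}  — state set empty
rest 'dbbeac' ignored (set empty)
final: {}; accept 1 not in set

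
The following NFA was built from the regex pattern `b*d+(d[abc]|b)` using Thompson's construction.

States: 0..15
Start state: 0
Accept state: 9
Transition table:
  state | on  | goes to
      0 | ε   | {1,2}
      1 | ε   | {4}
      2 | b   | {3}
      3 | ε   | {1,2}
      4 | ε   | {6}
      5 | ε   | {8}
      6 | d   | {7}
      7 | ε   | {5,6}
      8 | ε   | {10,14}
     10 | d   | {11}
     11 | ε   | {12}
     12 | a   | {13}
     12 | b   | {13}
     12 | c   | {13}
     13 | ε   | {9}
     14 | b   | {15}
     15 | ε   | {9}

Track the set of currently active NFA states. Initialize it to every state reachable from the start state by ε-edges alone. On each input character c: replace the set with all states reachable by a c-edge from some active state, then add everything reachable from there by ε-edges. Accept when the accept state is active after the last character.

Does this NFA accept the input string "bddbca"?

start: ε-closure({0}) = {0,1,2,4,6}
'b' @ 1: {1,2,3,4,6}
'd' @ 2: {5,6,7,8,10,14}
'd' @ 3: {5,6,7,8,10,11,12,14}
'b' @ 4: {9,13,15}  ✓accept
'c' @ 5: {}  — no active states
rest 'a' ignored (set empty)
end set {} — state 9 not in

Answer: REJECT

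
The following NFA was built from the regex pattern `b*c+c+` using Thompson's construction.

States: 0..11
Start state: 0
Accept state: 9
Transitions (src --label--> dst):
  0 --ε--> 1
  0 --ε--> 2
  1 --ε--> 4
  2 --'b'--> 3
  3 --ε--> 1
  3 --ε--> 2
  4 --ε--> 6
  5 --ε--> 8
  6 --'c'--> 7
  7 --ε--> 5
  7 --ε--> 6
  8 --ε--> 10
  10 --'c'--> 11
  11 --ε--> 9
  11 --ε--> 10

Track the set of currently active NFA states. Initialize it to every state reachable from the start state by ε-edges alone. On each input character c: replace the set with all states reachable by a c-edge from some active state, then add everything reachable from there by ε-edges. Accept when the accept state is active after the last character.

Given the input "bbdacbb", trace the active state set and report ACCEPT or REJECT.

S₀ = ε-closure({0}) = {0,1,2,4,6}
'b' @ 1: {1,2,3,4,6}
'b' @ 2: {1,2,3,4,6}
'd' @ 3: {}  — no active states
rest 'acbb' ignored (set empty)
end set {} — state 9 not in

Answer: REJECT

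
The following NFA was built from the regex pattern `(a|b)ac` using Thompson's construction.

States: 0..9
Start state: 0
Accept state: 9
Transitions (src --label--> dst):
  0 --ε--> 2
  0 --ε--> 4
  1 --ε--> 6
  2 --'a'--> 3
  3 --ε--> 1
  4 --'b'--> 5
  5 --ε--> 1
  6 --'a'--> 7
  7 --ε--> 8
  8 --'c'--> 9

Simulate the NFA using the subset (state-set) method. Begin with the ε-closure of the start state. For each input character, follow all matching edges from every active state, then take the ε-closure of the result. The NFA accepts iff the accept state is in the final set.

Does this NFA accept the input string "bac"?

Answer: ACCEPT

Trace:
initial (ε-close {0}): {0,2,4}
'b' @ 1: {1,5,6}
'a' @ 2: {7,8}
'c' @ 3: {9}  ✓accept
after full input: {9}  (accept=9 in)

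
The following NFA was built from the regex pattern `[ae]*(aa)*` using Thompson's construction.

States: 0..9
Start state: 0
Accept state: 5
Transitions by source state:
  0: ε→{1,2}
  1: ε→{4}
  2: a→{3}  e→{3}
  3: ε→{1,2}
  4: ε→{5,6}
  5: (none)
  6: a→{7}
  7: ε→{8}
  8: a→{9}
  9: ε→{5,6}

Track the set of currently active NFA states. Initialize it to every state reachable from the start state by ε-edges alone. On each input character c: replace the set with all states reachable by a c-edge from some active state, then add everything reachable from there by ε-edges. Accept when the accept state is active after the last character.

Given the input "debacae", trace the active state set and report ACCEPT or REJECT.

S₀ = ε-closure({0}) = {0,1,2,4,5,6}
'd' @ 1: {}  — state set empty
rest 'ebacae' ignored (set empty)
end set {} — state 5 not in

Answer: REJECT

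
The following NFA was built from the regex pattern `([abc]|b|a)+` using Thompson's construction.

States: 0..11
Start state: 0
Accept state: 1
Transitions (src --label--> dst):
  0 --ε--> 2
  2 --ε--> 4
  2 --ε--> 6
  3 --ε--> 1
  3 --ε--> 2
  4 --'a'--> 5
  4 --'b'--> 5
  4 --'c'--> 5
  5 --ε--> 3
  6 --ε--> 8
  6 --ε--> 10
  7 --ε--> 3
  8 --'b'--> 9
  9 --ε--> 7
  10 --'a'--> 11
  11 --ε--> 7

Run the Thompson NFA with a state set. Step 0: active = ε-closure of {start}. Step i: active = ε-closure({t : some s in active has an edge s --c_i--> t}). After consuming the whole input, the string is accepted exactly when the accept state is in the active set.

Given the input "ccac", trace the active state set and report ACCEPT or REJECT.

Answer: ACCEPT

Derivation:
S₀ = ε-closure({0}) = {0,2,4,6,8,10}
'c' @ 1: {1,2,3,4,5,6,8,10}  ✓accept
'c' @ 2: {1,2,3,4,5,6,8,10}  ✓accept
'a' @ 3: {1,2,3,4,5,6,7,8,10,11}  ✓accept
'c' @ 4: {1,2,3,4,5,6,8,10}  ✓accept
after full input: {1,2,3,4,5,6,8,10}  (accept=1 in)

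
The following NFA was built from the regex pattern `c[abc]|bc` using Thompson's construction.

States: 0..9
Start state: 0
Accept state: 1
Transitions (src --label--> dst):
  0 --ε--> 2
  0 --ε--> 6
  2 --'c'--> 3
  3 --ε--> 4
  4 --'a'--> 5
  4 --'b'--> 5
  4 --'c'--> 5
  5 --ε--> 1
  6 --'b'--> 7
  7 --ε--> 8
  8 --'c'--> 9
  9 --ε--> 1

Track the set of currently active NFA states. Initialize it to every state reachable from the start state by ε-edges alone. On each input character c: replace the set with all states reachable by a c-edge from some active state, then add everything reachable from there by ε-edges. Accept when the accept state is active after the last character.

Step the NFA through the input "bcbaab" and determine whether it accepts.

initial (ε-close {0}): {0,2,6}
'b' @ 1: {7,8}
'c' @ 2: {1,9}  ✓accept
'b' @ 3: {}  — no active states
rest 'aab' ignored (set empty)
final: {}; accept 1 not in set

Answer: REJECT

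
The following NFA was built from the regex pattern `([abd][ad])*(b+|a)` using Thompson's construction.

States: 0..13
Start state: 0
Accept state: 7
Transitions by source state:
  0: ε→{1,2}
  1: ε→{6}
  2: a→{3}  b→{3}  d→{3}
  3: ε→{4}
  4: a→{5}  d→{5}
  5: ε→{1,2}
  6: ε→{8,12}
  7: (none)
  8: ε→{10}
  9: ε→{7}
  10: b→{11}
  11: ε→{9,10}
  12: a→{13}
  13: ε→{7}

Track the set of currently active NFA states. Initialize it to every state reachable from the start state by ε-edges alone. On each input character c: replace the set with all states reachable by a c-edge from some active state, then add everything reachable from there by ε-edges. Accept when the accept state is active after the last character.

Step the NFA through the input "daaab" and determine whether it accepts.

Answer: ACCEPT

Steps:
S₀ = ε-closure({0}) = {0,1,2,6,8,10,12}
'd' @ 1: {3,4}
'a' @ 2: {1,2,5,6,8,10,12}
'a' @ 3: {3,4,7,13}  (accept∈set)
'a' @ 4: {1,2,5,6,8,10,12}
'b' @ 5: {3,4,7,9,10,11}  (accept∈set)
end set {3,4,7,9,10,11} — state 7 in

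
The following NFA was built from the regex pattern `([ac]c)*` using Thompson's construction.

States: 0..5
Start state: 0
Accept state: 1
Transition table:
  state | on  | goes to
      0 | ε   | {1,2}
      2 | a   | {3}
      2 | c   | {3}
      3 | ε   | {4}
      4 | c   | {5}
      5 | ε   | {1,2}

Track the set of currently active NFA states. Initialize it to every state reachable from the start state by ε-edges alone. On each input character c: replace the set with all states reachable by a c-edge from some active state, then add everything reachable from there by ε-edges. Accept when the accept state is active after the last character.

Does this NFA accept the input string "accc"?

initial (ε-close {0}): {0,1,2}
'a' @ 1: {3,4}
'c' @ 2: {1,2,5}  ✓accept
'c' @ 3: {3,4}
'c' @ 4: {1,2,5}  ✓accept
end set {1,2,5} — state 1 in

Answer: ACCEPT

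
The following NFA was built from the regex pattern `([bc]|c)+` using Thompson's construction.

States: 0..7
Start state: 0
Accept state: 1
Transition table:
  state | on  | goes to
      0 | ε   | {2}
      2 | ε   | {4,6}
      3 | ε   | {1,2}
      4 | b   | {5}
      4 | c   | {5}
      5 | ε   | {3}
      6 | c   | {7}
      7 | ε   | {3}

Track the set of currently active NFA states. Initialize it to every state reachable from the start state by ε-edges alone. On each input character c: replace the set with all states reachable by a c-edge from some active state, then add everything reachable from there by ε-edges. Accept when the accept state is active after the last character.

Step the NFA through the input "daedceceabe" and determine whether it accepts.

Answer: REJECT

Derivation:
S₀ = ε-closure({0}) = {0,2,4,6}
'd' @ 1: {}  — no active states
rest 'aedceceabe' ignored (set empty)
end set {} — state 1 not in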